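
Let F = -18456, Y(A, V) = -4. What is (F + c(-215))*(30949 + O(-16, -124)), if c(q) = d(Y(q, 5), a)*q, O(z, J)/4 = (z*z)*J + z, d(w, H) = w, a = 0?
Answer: 1690817236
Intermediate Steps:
O(z, J) = 4*z + 4*J*z² (O(z, J) = 4*((z*z)*J + z) = 4*(z²*J + z) = 4*(J*z² + z) = 4*(z + J*z²) = 4*z + 4*J*z²)
c(q) = -4*q
(F + c(-215))*(30949 + O(-16, -124)) = (-18456 - 4*(-215))*(30949 + 4*(-16)*(1 - 124*(-16))) = (-18456 + 860)*(30949 + 4*(-16)*(1 + 1984)) = -17596*(30949 + 4*(-16)*1985) = -17596*(30949 - 127040) = -17596*(-96091) = 1690817236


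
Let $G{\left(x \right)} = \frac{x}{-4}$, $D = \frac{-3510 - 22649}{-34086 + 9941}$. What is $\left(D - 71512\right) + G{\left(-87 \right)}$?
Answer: $- \frac{6904423709}{96580} \approx -71489.0$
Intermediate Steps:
$D = \frac{26159}{24145}$ ($D = - \frac{26159}{-24145} = \left(-26159\right) \left(- \frac{1}{24145}\right) = \frac{26159}{24145} \approx 1.0834$)
$G{\left(x \right)} = - \frac{x}{4}$ ($G{\left(x \right)} = x \left(- \frac{1}{4}\right) = - \frac{x}{4}$)
$\left(D - 71512\right) + G{\left(-87 \right)} = \left(\frac{26159}{24145} - 71512\right) - - \frac{87}{4} = - \frac{1726631081}{24145} + \frac{87}{4} = - \frac{6904423709}{96580}$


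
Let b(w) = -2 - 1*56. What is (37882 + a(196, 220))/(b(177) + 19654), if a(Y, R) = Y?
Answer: 19039/9798 ≈ 1.9432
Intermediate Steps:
b(w) = -58 (b(w) = -2 - 56 = -58)
(37882 + a(196, 220))/(b(177) + 19654) = (37882 + 196)/(-58 + 19654) = 38078/19596 = 38078*(1/19596) = 19039/9798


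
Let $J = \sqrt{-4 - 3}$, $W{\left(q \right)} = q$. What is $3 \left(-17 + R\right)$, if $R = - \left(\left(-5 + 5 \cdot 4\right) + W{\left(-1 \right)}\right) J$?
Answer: $-51 - 42 i \sqrt{7} \approx -51.0 - 111.12 i$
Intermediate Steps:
$J = i \sqrt{7}$ ($J = \sqrt{-7} = i \sqrt{7} \approx 2.6458 i$)
$R = - 14 i \sqrt{7}$ ($R = - \left(\left(-5 + 5 \cdot 4\right) - 1\right) i \sqrt{7} = - \left(\left(-5 + 20\right) - 1\right) i \sqrt{7} = - \left(15 - 1\right) i \sqrt{7} = - 14 i \sqrt{7} \approx - 37.041 i$)
$3 \left(-17 + R\right) = 3 \left(-17 - 14 i \sqrt{7}\right) = -51 - 42 i \sqrt{7}$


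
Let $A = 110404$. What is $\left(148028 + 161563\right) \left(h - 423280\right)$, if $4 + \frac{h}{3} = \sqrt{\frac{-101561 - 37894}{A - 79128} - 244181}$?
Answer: $-131047393572 + \frac{928773 i \sqrt{59714832149609}}{15638} \approx -1.3105 \cdot 10^{11} + 4.5895 \cdot 10^{8} i$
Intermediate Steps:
$h = -12 + \frac{3 i \sqrt{59714832149609}}{15638}$ ($h = -12 + 3 \sqrt{\frac{-101561 - 37894}{110404 - 79128} - 244181} = -12 + 3 \sqrt{- \frac{139455}{31276} - 244181} = -12 + 3 \sqrt{- \frac{7637144411}{31276}} = -12 + 3 \frac{i \sqrt{59714832149609}}{15638} = -12 + \frac{3 i \sqrt{59714832149609}}{15638} \approx -12.0 + 1482.5 i$)
$\left(148028 + 161563\right) \left(h - 423280\right) = \left(148028 + 161563\right) \left(\left(-12 + \frac{3 i \sqrt{59714832149609}}{15638}\right) - 423280\right) = 309591 \left(-423292 + \frac{3 i \sqrt{59714832149609}}{15638}\right) = -131047393572 + \frac{928773 i \sqrt{59714832149609}}{15638}$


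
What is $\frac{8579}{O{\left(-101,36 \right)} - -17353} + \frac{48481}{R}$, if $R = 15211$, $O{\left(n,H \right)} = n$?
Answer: $\frac{966889381}{262420172} \approx 3.6845$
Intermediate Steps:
$\frac{8579}{O{\left(-101,36 \right)} - -17353} + \frac{48481}{R} = \frac{8579}{-101 - -17353} + \frac{48481}{15211} = \frac{8579}{-101 + 17353} + 48481 \cdot \frac{1}{15211} = \frac{8579}{17252} + \frac{48481}{15211} = \frac{966889381}{262420172}$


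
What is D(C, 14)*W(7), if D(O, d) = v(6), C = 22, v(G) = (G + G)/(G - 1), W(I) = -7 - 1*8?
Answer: -36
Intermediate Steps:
W(I) = -15 (W(I) = -7 - 8 = -15)
v(G) = 2*G/(-1 + G) (v(G) = (2*G)/(-1 + G) = 2*G/(-1 + G))
D(O, d) = 12/5 (D(O, d) = 2*6/(-1 + 6) = 2*6/5 = 2*6*(1/5) = 12/5)
D(C, 14)*W(7) = (12/5)*(-15) = -36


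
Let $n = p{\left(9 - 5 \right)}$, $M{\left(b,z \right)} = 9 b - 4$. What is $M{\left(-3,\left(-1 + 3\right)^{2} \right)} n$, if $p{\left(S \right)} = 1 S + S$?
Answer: $-248$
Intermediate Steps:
$M{\left(b,z \right)} = -4 + 9 b$
$p{\left(S \right)} = 2 S$ ($p{\left(S \right)} = S + S = 2 S$)
$n = 8$ ($n = 2 \left(9 - 5\right) = 2 \cdot 4 = 8$)
$M{\left(-3,\left(-1 + 3\right)^{2} \right)} n = \left(-4 + 9 \left(-3\right)\right) 8 = \left(-4 - 27\right) 8 = \left(-31\right) 8 = -248$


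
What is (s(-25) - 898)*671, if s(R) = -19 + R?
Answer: -632082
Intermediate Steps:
(s(-25) - 898)*671 = ((-19 - 25) - 898)*671 = (-44 - 898)*671 = -942*671 = -632082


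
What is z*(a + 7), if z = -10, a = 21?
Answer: -280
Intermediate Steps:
z*(a + 7) = -10*(21 + 7) = -10*28 = -280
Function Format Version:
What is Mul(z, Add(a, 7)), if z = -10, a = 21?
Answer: -280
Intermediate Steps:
Mul(z, Add(a, 7)) = Mul(-10, Add(21, 7)) = Mul(-10, 28) = -280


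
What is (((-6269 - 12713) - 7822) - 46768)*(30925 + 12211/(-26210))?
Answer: -29816231586654/13105 ≈ -2.2752e+9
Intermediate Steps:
(((-6269 - 12713) - 7822) - 46768)*(30925 + 12211/(-26210)) = ((-18982 - 7822) - 46768)*(30925 + 12211*(-1/26210)) = (-26804 - 46768)*(30925 - 12211/26210) = -73572*810532039/26210 = -29816231586654/13105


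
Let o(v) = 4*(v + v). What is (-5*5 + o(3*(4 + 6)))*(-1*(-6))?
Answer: 1290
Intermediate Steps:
o(v) = 8*v (o(v) = 4*(2*v) = 8*v)
(-5*5 + o(3*(4 + 6)))*(-1*(-6)) = (-5*5 + 8*(3*(4 + 6)))*(-1*(-6)) = (-25 + 8*(3*10))*6 = (-25 + 8*30)*6 = (-25 + 240)*6 = 215*6 = 1290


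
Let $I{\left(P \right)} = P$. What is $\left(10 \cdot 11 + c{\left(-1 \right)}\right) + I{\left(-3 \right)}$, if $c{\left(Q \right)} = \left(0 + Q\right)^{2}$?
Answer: $108$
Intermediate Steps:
$c{\left(Q \right)} = Q^{2}$
$\left(10 \cdot 11 + c{\left(-1 \right)}\right) + I{\left(-3 \right)} = \left(10 \cdot 11 + \left(-1\right)^{2}\right) - 3 = \left(110 + 1\right) - 3 = 111 - 3 = 108$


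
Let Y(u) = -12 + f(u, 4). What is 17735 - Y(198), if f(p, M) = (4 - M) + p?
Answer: 17549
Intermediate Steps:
f(p, M) = 4 + p - M
Y(u) = -12 + u (Y(u) = -12 + (4 + u - 1*4) = -12 + (4 + u - 4) = -12 + u)
17735 - Y(198) = 17735 - (-12 + 198) = 17735 - 1*186 = 17735 - 186 = 17549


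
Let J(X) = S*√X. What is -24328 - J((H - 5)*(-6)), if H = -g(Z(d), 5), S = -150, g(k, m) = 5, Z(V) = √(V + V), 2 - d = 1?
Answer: -24328 + 300*√15 ≈ -23166.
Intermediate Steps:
d = 1 (d = 2 - 1*1 = 2 - 1 = 1)
Z(V) = √2*√V (Z(V) = √(2*V) = √2*√V)
H = -5 (H = -1*5 = -5)
J(X) = -150*√X
-24328 - J((H - 5)*(-6)) = -24328 - (-150)*√((-5 - 5)*(-6)) = -24328 - (-150)*√(-10*(-6)) = -24328 - (-150)*√60 = -24328 - (-150)*2*√15 = -24328 - (-300)*√15 = -24328 + 300*√15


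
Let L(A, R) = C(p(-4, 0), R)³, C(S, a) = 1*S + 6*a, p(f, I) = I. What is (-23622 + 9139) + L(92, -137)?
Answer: -555426731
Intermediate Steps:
C(S, a) = S + 6*a
L(A, R) = 216*R³ (L(A, R) = (0 + 6*R)³ = (6*R)³ = 216*R³)
(-23622 + 9139) + L(92, -137) = (-23622 + 9139) + 216*(-137)³ = -14483 + 216*(-2571353) = -14483 - 555412248 = -555426731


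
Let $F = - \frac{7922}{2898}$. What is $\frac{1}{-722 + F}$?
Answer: $- \frac{1449}{1050139} \approx -0.0013798$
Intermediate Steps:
$F = - \frac{3961}{1449}$ ($F = \left(-7922\right) \frac{1}{2898} = - \frac{3961}{1449} \approx -2.7336$)
$\frac{1}{-722 + F} = \frac{1}{-722 - \frac{3961}{1449}} = \frac{1}{- \frac{1050139}{1449}} = - \frac{1449}{1050139}$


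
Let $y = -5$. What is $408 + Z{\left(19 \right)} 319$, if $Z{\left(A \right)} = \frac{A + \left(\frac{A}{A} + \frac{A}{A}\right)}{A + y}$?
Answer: $\frac{1773}{2} \approx 886.5$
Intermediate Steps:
$Z{\left(A \right)} = \frac{2 + A}{-5 + A}$ ($Z{\left(A \right)} = \frac{A + \left(\frac{A}{A} + \frac{A}{A}\right)}{A - 5} = \frac{A + \left(1 + 1\right)}{-5 + A} = \frac{A + 2}{-5 + A} = \frac{2 + A}{-5 + A}$)
$408 + Z{\left(19 \right)} 319 = 408 + \frac{2 + 19}{-5 + 19} \cdot 319 = 408 + \frac{1}{14} \cdot 21 \cdot 319 = 408 + \frac{3}{2} \cdot 319 = 408 + \frac{957}{2} = \frac{1773}{2}$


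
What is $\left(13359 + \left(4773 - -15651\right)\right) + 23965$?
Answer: $57748$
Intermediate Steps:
$\left(13359 + \left(4773 - -15651\right)\right) + 23965 = \left(13359 + \left(4773 + 15651\right)\right) + 23965 = \left(13359 + 20424\right) + 23965 = 33783 + 23965 = 57748$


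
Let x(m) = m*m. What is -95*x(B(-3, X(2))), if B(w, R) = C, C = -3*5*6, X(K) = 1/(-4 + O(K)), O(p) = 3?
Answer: -769500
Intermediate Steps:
X(K) = -1 (X(K) = 1/(-4 + 3) = 1/(-1) = -1)
C = -90 (C = -15*6 = -90)
B(w, R) = -90
x(m) = m²
-95*x(B(-3, X(2))) = -95*(-90)² = -95*8100 = -769500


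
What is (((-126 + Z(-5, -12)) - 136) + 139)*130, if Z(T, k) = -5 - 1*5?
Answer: -17290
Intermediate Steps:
Z(T, k) = -10 (Z(T, k) = -5 - 5 = -10)
(((-126 + Z(-5, -12)) - 136) + 139)*130 = (((-126 - 10) - 136) + 139)*130 = ((-136 - 136) + 139)*130 = (-272 + 139)*130 = -133*130 = -17290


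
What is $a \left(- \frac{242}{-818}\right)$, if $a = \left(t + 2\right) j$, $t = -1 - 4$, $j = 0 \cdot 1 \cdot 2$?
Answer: $0$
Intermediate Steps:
$j = 0$ ($j = 0 \cdot 2 = 0$)
$t = -5$
$a = 0$ ($a = \left(-5 + 2\right) 0 = \left(-3\right) 0 = 0$)
$a \left(- \frac{242}{-818}\right) = 0 \left(- \frac{242}{-818}\right) = 0 \left(\left(-242\right) \left(- \frac{1}{818}\right)\right) = 0 \cdot \frac{121}{409} = 0$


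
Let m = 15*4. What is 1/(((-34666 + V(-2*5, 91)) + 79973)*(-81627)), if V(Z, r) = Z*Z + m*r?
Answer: -1/4152120609 ≈ -2.4084e-10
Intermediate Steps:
m = 60
V(Z, r) = Z**2 + 60*r (V(Z, r) = Z*Z + 60*r = Z**2 + 60*r)
1/(((-34666 + V(-2*5, 91)) + 79973)*(-81627)) = 1/(((-34666 + ((-2*5)**2 + 60*91)) + 79973)*(-81627)) = -1/81627/((-34666 + ((-10)**2 + 5460)) + 79973) = -1/81627/((-34666 + (100 + 5460)) + 79973) = -1/81627/((-34666 + 5560) + 79973) = -1/81627/(-29106 + 79973) = -1/81627/50867 = (1/50867)*(-1/81627) = -1/4152120609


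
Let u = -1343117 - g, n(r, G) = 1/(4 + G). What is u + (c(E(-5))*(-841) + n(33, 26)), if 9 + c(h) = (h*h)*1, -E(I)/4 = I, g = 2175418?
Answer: -115420979/30 ≈ -3.8474e+6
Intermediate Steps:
E(I) = -4*I
c(h) = -9 + h² (c(h) = -9 + (h*h)*1 = -9 + h²*1 = -9 + h²)
u = -3518535 (u = -1343117 - 1*2175418 = -1343117 - 2175418 = -3518535)
u + (c(E(-5))*(-841) + n(33, 26)) = -3518535 + ((-9 + (-4*(-5))²)*(-841) + 1/(4 + 26)) = -3518535 + ((-9 + 20²)*(-841) + 1/30) = -3518535 + ((-9 + 400)*(-841) + 1/30) = -3518535 + (391*(-841) + 1/30) = -3518535 + (-328831 + 1/30) = -3518535 - 9864929/30 = -115420979/30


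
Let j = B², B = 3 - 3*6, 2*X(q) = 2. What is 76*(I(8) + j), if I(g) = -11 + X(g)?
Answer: 16340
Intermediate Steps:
X(q) = 1 (X(q) = (½)*2 = 1)
B = -15 (B = 3 - 18 = -15)
j = 225 (j = (-15)² = 225)
I(g) = -10 (I(g) = -11 + 1 = -10)
76*(I(8) + j) = 76*(-10 + 225) = 76*215 = 16340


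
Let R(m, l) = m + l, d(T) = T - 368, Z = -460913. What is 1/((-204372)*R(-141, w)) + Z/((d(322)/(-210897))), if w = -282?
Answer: -4201662128274819535/1988335188 ≈ -2.1132e+9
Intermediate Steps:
d(T) = -368 + T
R(m, l) = l + m
1/((-204372)*R(-141, w)) + Z/((d(322)/(-210897))) = 1/((-204372)*(-282 - 141)) - 460913*(-210897/(-368 + 322)) = -1/204372/(-423) - 460913/((-46*(-1/210897))) = -1/204372*(-1/423) - 460913/46/210897 = 1/86449356 - 460913*210897/46 = 1/86449356 - 97205168961/46 = -4201662128274819535/1988335188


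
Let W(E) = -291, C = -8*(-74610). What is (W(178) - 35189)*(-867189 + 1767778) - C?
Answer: -31953494600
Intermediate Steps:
C = 596880
(W(178) - 35189)*(-867189 + 1767778) - C = (-291 - 35189)*(-867189 + 1767778) - 1*596880 = -35480*900589 - 596880 = -31952897720 - 596880 = -31953494600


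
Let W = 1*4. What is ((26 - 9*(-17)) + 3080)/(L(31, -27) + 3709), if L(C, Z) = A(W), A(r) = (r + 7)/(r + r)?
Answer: 26072/29683 ≈ 0.87835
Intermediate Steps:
W = 4
A(r) = (7 + r)/(2*r) (A(r) = (7 + r)/((2*r)) = (7 + r)*(1/(2*r)) = (7 + r)/(2*r))
L(C, Z) = 11/8 (L(C, Z) = (1/2)*(7 + 4)/4 = (1/2)*(1/4)*11 = 11/8)
((26 - 9*(-17)) + 3080)/(L(31, -27) + 3709) = ((26 - 9*(-17)) + 3080)/(11/8 + 3709) = ((26 + 153) + 3080)/(29683/8) = (179 + 3080)*(8/29683) = 3259*(8/29683) = 26072/29683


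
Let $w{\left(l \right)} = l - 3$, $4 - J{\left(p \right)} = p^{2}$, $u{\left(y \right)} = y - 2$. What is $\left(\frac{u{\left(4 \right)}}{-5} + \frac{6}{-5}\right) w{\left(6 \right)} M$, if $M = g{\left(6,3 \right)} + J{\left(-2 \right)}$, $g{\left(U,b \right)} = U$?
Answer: $- \frac{144}{5} \approx -28.8$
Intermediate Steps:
$u{\left(y \right)} = -2 + y$
$J{\left(p \right)} = 4 - p^{2}$
$M = 6$ ($M = 6 + \left(4 - \left(-2\right)^{2}\right) = 6 + \left(4 - 4\right) = 6 + 0 = 6$)
$w{\left(l \right)} = -3 + l$
$\left(\frac{u{\left(4 \right)}}{-5} + \frac{6}{-5}\right) w{\left(6 \right)} M = \left(\frac{-2 + 4}{-5} + \frac{6}{-5}\right) \left(-3 + 6\right) 6 = \left(2 \left(- \frac{1}{5}\right) + 6 \left(- \frac{1}{5}\right)\right) 3 \cdot 6 = \left(- \frac{2}{5} - \frac{6}{5}\right) 3 \cdot 6 = \left(- \frac{8}{5}\right) 3 \cdot 6 = \left(- \frac{24}{5}\right) 6 = - \frac{144}{5}$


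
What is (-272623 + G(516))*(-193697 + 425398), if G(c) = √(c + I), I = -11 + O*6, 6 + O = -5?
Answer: -63167021723 + 231701*√439 ≈ -6.3162e+10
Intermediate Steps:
O = -11 (O = -6 - 5 = -11)
I = -77 (I = -11 - 11*6 = -11 - 66 = -77)
G(c) = √(-77 + c) (G(c) = √(c - 77) = √(-77 + c))
(-272623 + G(516))*(-193697 + 425398) = (-272623 + √(-77 + 516))*(-193697 + 425398) = (-272623 + √439)*231701 = -63167021723 + 231701*√439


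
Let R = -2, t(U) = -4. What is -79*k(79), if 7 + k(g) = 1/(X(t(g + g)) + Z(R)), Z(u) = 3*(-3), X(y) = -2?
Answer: 6162/11 ≈ 560.18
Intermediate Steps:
Z(u) = -9
k(g) = -78/11 (k(g) = -7 + 1/(-2 - 9) = -7 + 1/(-11) = -7 - 1/11 = -78/11)
-79*k(79) = -79*(-78/11) = 6162/11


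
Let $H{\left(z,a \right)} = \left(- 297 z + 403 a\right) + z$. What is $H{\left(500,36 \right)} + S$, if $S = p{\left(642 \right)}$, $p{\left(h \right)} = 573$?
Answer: $-132919$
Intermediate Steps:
$H{\left(z,a \right)} = - 296 z + 403 a$
$S = 573$
$H{\left(500,36 \right)} + S = \left(\left(-296\right) 500 + 403 \cdot 36\right) + 573 = \left(-148000 + 14508\right) + 573 = -133492 + 573 = -132919$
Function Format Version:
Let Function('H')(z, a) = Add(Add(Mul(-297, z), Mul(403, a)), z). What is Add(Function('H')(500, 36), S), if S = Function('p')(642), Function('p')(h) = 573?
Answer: -132919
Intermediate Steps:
Function('H')(z, a) = Add(Mul(-296, z), Mul(403, a))
S = 573
Add(Function('H')(500, 36), S) = Add(Add(Mul(-296, 500), Mul(403, 36)), 573) = Add(Add(-148000, 14508), 573) = Add(-133492, 573) = -132919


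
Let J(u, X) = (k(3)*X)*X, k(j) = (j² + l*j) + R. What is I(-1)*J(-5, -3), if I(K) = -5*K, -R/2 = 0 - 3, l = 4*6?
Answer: 3915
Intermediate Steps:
l = 24
R = 6 (R = -2*(0 - 3) = -2*(-3) = 6)
k(j) = 6 + j² + 24*j (k(j) = (j² + 24*j) + 6 = 6 + j² + 24*j)
J(u, X) = 87*X² (J(u, X) = ((6 + 3² + 24*3)*X)*X = ((6 + 9 + 72)*X)*X = (87*X)*X = 87*X²)
I(-1)*J(-5, -3) = (-5*(-1))*(87*(-3)²) = 5*(87*9) = 5*783 = 3915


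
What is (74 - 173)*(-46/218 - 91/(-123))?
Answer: -233970/4469 ≈ -52.354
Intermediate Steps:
(74 - 173)*(-46/218 - 91/(-123)) = -99*(-46*1/218 - 91*(-1/123)) = -99*(-23/109 + 91/123) = -99*7090/13407 = -233970/4469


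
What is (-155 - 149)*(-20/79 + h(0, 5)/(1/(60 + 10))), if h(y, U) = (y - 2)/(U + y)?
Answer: 678528/79 ≈ 8589.0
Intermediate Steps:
h(y, U) = (-2 + y)/(U + y)
(-155 - 149)*(-20/79 + h(0, 5)/(1/(60 + 10))) = (-155 - 149)*(-20/79 + ((-2 + 0)/(5 + 0))/(1/(60 + 10))) = -304*(-20*1/79 + (-2/5)/(1/70)) = -304*(-20/79 + ((⅕)*(-2))/(1/70)) = -304*(-20/79 - ⅖*70) = -304*(-20/79 - 28) = -304*(-2232/79) = 678528/79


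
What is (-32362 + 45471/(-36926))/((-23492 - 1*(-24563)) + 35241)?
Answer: -1195044683/1340856912 ≈ -0.89125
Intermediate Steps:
(-32362 + 45471/(-36926))/((-23492 - 1*(-24563)) + 35241) = (-32362 + 45471*(-1/36926))/((-23492 + 24563) + 35241) = (-32362 - 45471/36926)/(1071 + 35241) = -1195044683/36926/36312 = -1195044683/36926*1/36312 = -1195044683/1340856912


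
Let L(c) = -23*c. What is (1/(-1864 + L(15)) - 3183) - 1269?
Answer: -9834469/2209 ≈ -4452.0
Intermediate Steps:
(1/(-1864 + L(15)) - 3183) - 1269 = (1/(-1864 - 23*15) - 3183) - 1269 = (1/(-1864 - 345) - 3183) - 1269 = (1/(-2209) - 3183) - 1269 = (-1/2209 - 3183) - 1269 = -7031248/2209 - 1269 = -9834469/2209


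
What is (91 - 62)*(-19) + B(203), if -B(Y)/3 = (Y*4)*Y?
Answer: -495059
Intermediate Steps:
B(Y) = -12*Y**2 (B(Y) = -3*Y*4*Y = -3*4*Y*Y = -12*Y**2)
(91 - 62)*(-19) + B(203) = (91 - 62)*(-19) - 12*203**2 = 29*(-19) - 12*41209 = -551 - 494508 = -495059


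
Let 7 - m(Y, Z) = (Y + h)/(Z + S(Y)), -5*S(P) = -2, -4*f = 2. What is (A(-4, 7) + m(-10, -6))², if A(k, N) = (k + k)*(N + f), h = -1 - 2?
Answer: 1755625/784 ≈ 2239.3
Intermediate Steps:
f = -½ (f = -¼*2 = -½ ≈ -0.50000)
S(P) = ⅖ (S(P) = -⅕*(-2) = ⅖)
h = -3
A(k, N) = 2*k*(-½ + N) (A(k, N) = (k + k)*(N - ½) = (2*k)*(-½ + N) = 2*k*(-½ + N))
m(Y, Z) = 7 - (-3 + Y)/(⅖ + Z) (m(Y, Z) = 7 - (Y - 3)/(Z + ⅖) = 7 - (-3 + Y)/(⅖ + Z))
(A(-4, 7) + m(-10, -6))² = (-4*(-1 + 2*7) + (29 - 5*(-10) + 35*(-6))/(2 + 5*(-6)))² = (-4*(-1 + 14) + (29 + 50 - 210)/(2 - 30))² = (-4*13 - 131/(-28))² = (-52 - 1/28*(-131))² = (-52 + 131/28)² = (-1325/28)² = 1755625/784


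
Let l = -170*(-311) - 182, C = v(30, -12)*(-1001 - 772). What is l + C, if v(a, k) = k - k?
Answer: 52688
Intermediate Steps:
v(a, k) = 0
C = 0 (C = 0*(-1001 - 772) = 0*(-1773) = 0)
l = 52688 (l = 52870 - 182 = 52688)
l + C = 52688 + 0 = 52688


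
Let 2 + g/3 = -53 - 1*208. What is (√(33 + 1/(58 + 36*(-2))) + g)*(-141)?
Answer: 111249 - 141*√6454/14 ≈ 1.1044e+5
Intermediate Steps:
g = -789 (g = -6 + 3*(-53 - 1*208) = -6 + 3*(-53 - 208) = -6 + 3*(-261) = -6 - 783 = -789)
(√(33 + 1/(58 + 36*(-2))) + g)*(-141) = (√(33 + 1/(58 + 36*(-2))) - 789)*(-141) = (√(33 + 1/(58 - 72)) - 789)*(-141) = (√(33 + 1/(-14)) - 789)*(-141) = (√(33 - 1/14) - 789)*(-141) = (√(461/14) - 789)*(-141) = (√6454/14 - 789)*(-141) = (-789 + √6454/14)*(-141) = 111249 - 141*√6454/14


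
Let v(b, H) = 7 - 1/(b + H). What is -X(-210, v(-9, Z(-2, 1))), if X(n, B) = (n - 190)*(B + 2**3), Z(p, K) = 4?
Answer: 6080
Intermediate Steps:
v(b, H) = 7 - 1/(H + b)
X(n, B) = (-190 + n)*(8 + B) (X(n, B) = (-190 + n)*(B + 8) = (-190 + n)*(8 + B))
-X(-210, v(-9, Z(-2, 1))) = -(-1520 - 190*(-1 + 7*4 + 7*(-9))/(4 - 9) + 8*(-210) + ((-1 + 7*4 + 7*(-9))/(4 - 9))*(-210)) = -(-1520 - 190*(-1 + 28 - 63)/(-5) - 1680 + ((-1 + 28 - 63)/(-5))*(-210)) = -(-1520 - (-38)*(-36) - 1680 - 1/5*(-36)*(-210)) = -(-1520 - 190*36/5 - 1680 + (36/5)*(-210)) = -(-1520 - 1368 - 1680 - 1512) = -1*(-6080) = 6080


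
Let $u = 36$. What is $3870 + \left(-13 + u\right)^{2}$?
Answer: $4399$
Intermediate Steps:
$3870 + \left(-13 + u\right)^{2} = 3870 + \left(-13 + 36\right)^{2} = 3870 + 23^{2} = 3870 + 529 = 4399$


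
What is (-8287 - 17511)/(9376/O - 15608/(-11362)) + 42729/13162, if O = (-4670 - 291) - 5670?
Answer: -2563244119137608/48862720677 ≈ -52458.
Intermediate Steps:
O = -10631 (O = -4961 - 5670 = -10631)
(-8287 - 17511)/(9376/O - 15608/(-11362)) + 42729/13162 = (-8287 - 17511)/(9376/(-10631) - 15608/(-11362)) + 42729/13162 = -25798/(9376*(-1/10631) - 15608*(-1/11362)) + 42729*(1/13162) = -25798/(-9376/10631 + 7804/5681) + 42729/13162 = -25798/29699268/60394711 + 42729/13162 = -25798*60394711/29699268 + 42729/13162 = -779031377189/14849634 + 42729/13162 = -2563244119137608/48862720677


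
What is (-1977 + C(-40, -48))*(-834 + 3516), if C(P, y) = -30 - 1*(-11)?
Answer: -5353272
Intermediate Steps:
C(P, y) = -19 (C(P, y) = -30 + 11 = -19)
(-1977 + C(-40, -48))*(-834 + 3516) = (-1977 - 19)*(-834 + 3516) = -1996*2682 = -5353272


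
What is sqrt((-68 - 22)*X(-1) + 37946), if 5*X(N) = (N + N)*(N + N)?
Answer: sqrt(37874) ≈ 194.61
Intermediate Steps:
X(N) = 4*N**2/5 (X(N) = ((N + N)*(N + N))/5 = ((2*N)*(2*N))/5 = (4*N**2)/5 = 4*N**2/5)
sqrt((-68 - 22)*X(-1) + 37946) = sqrt((-68 - 22)*((4/5)*(-1)**2) + 37946) = sqrt(-72 + 37946) = sqrt(37874)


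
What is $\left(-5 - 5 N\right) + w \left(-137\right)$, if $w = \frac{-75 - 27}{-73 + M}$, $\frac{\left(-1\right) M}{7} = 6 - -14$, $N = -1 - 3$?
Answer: $- \frac{3593}{71} \approx -50.606$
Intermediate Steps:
$N = -4$ ($N = -1 - 3 = -4$)
$M = -140$ ($M = - 7 \left(6 - -14\right) = - 7 \left(6 + 14\right) = \left(-7\right) 20 = -140$)
$w = \frac{34}{71}$ ($w = \frac{-75 - 27}{-73 - 140} = - \frac{102}{-213} = \left(-102\right) \left(- \frac{1}{213}\right) = \frac{34}{71} \approx 0.47887$)
$\left(-5 - 5 N\right) + w \left(-137\right) = \left(-5 - -20\right) + \frac{34}{71} \left(-137\right) = \left(-5 + 20\right) - \frac{4658}{71} = 15 - \frac{4658}{71} = - \frac{3593}{71}$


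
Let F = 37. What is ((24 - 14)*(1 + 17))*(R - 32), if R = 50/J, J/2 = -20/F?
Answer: -14085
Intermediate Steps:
J = -40/37 (J = 2*(-20/37) = -40/37 ≈ -1.0811)
R = -185/4 (R = 50/(-40/37) = 50*(-37/40) = -185/4 ≈ -46.250)
((24 - 14)*(1 + 17))*(R - 32) = ((24 - 14)*(1 + 17))*(-185/4 - 32) = (10*18)*(-313/4) = 180*(-313/4) = -14085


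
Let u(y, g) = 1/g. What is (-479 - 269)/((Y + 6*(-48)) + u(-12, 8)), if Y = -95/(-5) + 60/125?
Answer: 149600/53679 ≈ 2.7869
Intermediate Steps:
Y = 487/25 (Y = -95*(-1/5) + 60*(1/125) = 19 + 12/25 = 487/25 ≈ 19.480)
(-479 - 269)/((Y + 6*(-48)) + u(-12, 8)) = (-479 - 269)/((487/25 + 6*(-48)) + 1/8) = -748/((487/25 - 288) + 1/8) = -748/(-6713/25 + 1/8) = -748/(-53679/200) = -748*(-200/53679) = 149600/53679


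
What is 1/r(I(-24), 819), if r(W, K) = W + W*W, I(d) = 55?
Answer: 1/3080 ≈ 0.00032468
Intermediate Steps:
r(W, K) = W + W²
1/r(I(-24), 819) = 1/(55*(1 + 55)) = 1/(55*56) = 1/3080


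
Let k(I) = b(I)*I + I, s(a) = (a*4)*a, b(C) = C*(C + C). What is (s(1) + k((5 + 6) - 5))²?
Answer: 195364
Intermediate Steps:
b(C) = 2*C² (b(C) = C*(2*C) = 2*C²)
s(a) = 4*a² (s(a) = (4*a)*a = 4*a²)
k(I) = I + 2*I³ (k(I) = (2*I²)*I + I = 2*I³ + I = I + 2*I³)
(s(1) + k((5 + 6) - 5))² = (4*1² + (((5 + 6) - 5) + 2*((5 + 6) - 5)³))² = (4*1 + ((11 - 5) + 2*(11 - 5)³))² = (4 + (6 + 2*6³))² = (4 + (6 + 2*216))² = (4 + (6 + 432))² = (4 + 438)² = 442² = 195364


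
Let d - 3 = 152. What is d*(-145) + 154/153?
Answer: -3438521/153 ≈ -22474.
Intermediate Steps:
d = 155 (d = 3 + 152 = 155)
d*(-145) + 154/153 = 155*(-145) + 154/153 = -22475 + 154*(1/153) = -22475 + 154/153 = -3438521/153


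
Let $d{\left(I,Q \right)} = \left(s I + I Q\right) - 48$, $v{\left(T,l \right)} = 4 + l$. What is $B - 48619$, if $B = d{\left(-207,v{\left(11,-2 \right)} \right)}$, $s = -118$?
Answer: $-24655$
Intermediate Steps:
$d{\left(I,Q \right)} = -48 - 118 I + I Q$ ($d{\left(I,Q \right)} = \left(- 118 I + I Q\right) - 48 = -48 - 118 I + I Q$)
$B = 23964$ ($B = -48 - -24426 - 207 \left(4 - 2\right) = -48 + 24426 - 414 = 23964$)
$B - 48619 = 23964 - 48619 = -24655$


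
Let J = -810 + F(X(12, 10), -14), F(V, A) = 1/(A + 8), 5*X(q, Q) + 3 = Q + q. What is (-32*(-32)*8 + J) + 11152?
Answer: 111203/6 ≈ 18534.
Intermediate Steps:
X(q, Q) = -3/5 + Q/5 + q/5 (X(q, Q) = -3/5 + (Q + q)/5 = -3/5 + (Q/5 + q/5) = -3/5 + Q/5 + q/5)
F(V, A) = 1/(8 + A)
J = -4861/6 (J = -810 + 1/(8 - 14) = -810 + 1/(-6) = -810 - 1/6 = -4861/6 ≈ -810.17)
(-32*(-32)*8 + J) + 11152 = (-32*(-32)*8 - 4861/6) + 11152 = (1024*8 - 4861/6) + 11152 = (8192 - 4861/6) + 11152 = 44291/6 + 11152 = 111203/6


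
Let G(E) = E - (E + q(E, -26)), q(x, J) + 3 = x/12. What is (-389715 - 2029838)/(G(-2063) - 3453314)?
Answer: 29034636/41437669 ≈ 0.70068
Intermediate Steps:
q(x, J) = -3 + x/12
G(E) = 3 - E/12 (G(E) = E - (E + (-3 + E/12)) = E - (-3 + 13*E/12) = E + (3 - 13*E/12) = 3 - E/12)
(-389715 - 2029838)/(G(-2063) - 3453314) = (-389715 - 2029838)/((3 - 1/12*(-2063)) - 3453314) = -2419553/((3 + 2063/12) - 3453314) = -2419553/(2099/12 - 3453314) = -2419553/(-41437669/12) = -2419553*(-12/41437669) = 29034636/41437669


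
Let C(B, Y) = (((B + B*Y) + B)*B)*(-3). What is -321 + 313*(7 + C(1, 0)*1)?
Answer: -8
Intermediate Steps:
C(B, Y) = -3*B*(2*B + B*Y) (C(B, Y) = ((2*B + B*Y)*B)*(-3) = (B*(2*B + B*Y))*(-3) = -3*B*(2*B + B*Y))
-321 + 313*(7 + C(1, 0)*1) = -321 + 313*(7 + (3*1²*(-2 - 1*0))*1) = -321 + 313*(7 + (3*1*(-2 + 0))*1) = -321 + 313*(7 + (3*1*(-2))*1) = -321 + 313*(7 - 6*1) = -321 + 313*(7 - 6) = -321 + 313*1 = -321 + 313 = -8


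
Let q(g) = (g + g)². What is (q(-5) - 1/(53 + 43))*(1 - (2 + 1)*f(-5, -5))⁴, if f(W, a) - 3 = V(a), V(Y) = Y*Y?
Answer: 455552423279/96 ≈ 4.7453e+9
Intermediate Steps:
V(Y) = Y²
f(W, a) = 3 + a²
q(g) = 4*g² (q(g) = (2*g)² = 4*g²)
(q(-5) - 1/(53 + 43))*(1 - (2 + 1)*f(-5, -5))⁴ = (4*(-5)² - 1/(53 + 43))*(1 - (2 + 1)*(3 + (-5)²))⁴ = (4*25 - 1/96)*(1 - 3*(3 + 25))⁴ = (100 - 1*1/96)*(1 - 3*28)⁴ = (100 - 1/96)*(1 - 1*84)⁴ = 9599*(1 - 84)⁴/96 = (9599/96)*(-83)⁴ = (9599/96)*47458321 = 455552423279/96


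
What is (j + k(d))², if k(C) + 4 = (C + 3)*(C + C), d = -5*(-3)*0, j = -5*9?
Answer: 2401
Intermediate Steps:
j = -45
d = 0 (d = 15*0 = 0)
k(C) = -4 + 2*C*(3 + C) (k(C) = -4 + (C + 3)*(C + C) = -4 + (3 + C)*(2*C) = -4 + 2*C*(3 + C))
(j + k(d))² = (-45 + (-4 + 2*0² + 6*0))² = (-45 + (-4 + 2*0 + 0))² = (-45 + (-4 + 0 + 0))² = (-45 - 4)² = (-49)² = 2401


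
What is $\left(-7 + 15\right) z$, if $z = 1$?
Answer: $8$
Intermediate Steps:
$\left(-7 + 15\right) z = \left(-7 + 15\right) 1 = 8 \cdot 1 = 8$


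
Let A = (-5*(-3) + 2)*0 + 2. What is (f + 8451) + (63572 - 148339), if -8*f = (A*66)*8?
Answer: -76448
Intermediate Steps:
A = 2 (A = (15 + 2)*0 + 2 = 17*0 + 2 = 0 + 2 = 2)
f = -132 (f = -2*66*8/8 = -33*8/2 = -⅛*1056 = -132)
(f + 8451) + (63572 - 148339) = (-132 + 8451) + (63572 - 148339) = 8319 - 84767 = -76448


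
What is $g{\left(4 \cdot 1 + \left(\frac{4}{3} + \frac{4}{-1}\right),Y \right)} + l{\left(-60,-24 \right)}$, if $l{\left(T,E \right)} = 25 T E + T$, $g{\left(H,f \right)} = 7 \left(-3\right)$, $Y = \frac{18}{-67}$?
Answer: $35919$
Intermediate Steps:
$Y = - \frac{18}{67}$ ($Y = 18 \left(- \frac{1}{67}\right) = - \frac{18}{67} \approx -0.26866$)
$g{\left(H,f \right)} = -21$
$l{\left(T,E \right)} = T + 25 E T$ ($l{\left(T,E \right)} = 25 E T + T = T + 25 E T$)
$g{\left(4 \cdot 1 + \left(\frac{4}{3} + \frac{4}{-1}\right),Y \right)} + l{\left(-60,-24 \right)} = -21 - 60 \left(1 + 25 \left(-24\right)\right) = -21 - 60 \left(1 - 600\right) = -21 - -35940 = -21 + 35940 = 35919$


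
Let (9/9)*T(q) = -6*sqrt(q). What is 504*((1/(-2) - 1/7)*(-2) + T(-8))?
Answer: 648 - 6048*I*sqrt(2) ≈ 648.0 - 8553.2*I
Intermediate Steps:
T(q) = -6*sqrt(q)
504*((1/(-2) - 1/7)*(-2) + T(-8)) = 504*((1/(-2) - 1/7)*(-2) - 12*I*sqrt(2)) = 504*((-1/2 - 1*1/7)*(-2) - 12*I*sqrt(2)) = 504*((-1/2 - 1/7)*(-2) - 12*I*sqrt(2)) = 504*(-9/14*(-2) - 12*I*sqrt(2)) = 504*(9/7 - 12*I*sqrt(2)) = 648 - 6048*I*sqrt(2)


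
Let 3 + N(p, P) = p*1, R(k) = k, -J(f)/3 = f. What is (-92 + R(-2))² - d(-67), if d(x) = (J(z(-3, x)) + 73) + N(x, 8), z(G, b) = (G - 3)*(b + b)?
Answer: 11245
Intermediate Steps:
z(G, b) = 2*b*(-3 + G) (z(G, b) = (-3 + G)*(2*b) = 2*b*(-3 + G))
J(f) = -3*f
N(p, P) = -3 + p (N(p, P) = -3 + p*1 = -3 + p)
d(x) = 70 + 37*x (d(x) = (-6*x*(-3 - 3) + 73) + (-3 + x) = (-6*x*(-6) + 73) + (-3 + x) = (-(-36)*x + 73) + (-3 + x) = (36*x + 73) + (-3 + x) = (73 + 36*x) + (-3 + x) = 70 + 37*x)
(-92 + R(-2))² - d(-67) = (-92 - 2)² - (70 + 37*(-67)) = (-94)² - (70 - 2479) = 8836 - 1*(-2409) = 8836 + 2409 = 11245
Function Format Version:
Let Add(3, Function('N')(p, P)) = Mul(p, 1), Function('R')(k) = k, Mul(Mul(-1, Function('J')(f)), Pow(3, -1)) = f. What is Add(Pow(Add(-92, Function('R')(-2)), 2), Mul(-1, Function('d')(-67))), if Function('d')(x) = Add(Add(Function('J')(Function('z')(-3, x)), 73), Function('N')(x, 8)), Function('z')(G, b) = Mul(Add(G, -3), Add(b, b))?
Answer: 11245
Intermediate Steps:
Function('z')(G, b) = Mul(2, b, Add(-3, G)) (Function('z')(G, b) = Mul(Add(-3, G), Mul(2, b)) = Mul(2, b, Add(-3, G)))
Function('J')(f) = Mul(-3, f)
Function('N')(p, P) = Add(-3, p) (Function('N')(p, P) = Add(-3, Mul(p, 1)) = Add(-3, p))
Function('d')(x) = Add(70, Mul(37, x)) (Function('d')(x) = Add(Add(Mul(-3, Mul(2, x, Add(-3, -3))), 73), Add(-3, x)) = Add(Add(Mul(-3, Mul(2, x, -6)), 73), Add(-3, x)) = Add(Add(Mul(-3, Mul(-12, x)), 73), Add(-3, x)) = Add(Add(Mul(36, x), 73), Add(-3, x)) = Add(Add(73, Mul(36, x)), Add(-3, x)) = Add(70, Mul(37, x)))
Add(Pow(Add(-92, Function('R')(-2)), 2), Mul(-1, Function('d')(-67))) = Add(Pow(Add(-92, -2), 2), Mul(-1, Add(70, Mul(37, -67)))) = Add(Pow(-94, 2), Mul(-1, Add(70, -2479))) = Add(8836, Mul(-1, -2409)) = Add(8836, 2409) = 11245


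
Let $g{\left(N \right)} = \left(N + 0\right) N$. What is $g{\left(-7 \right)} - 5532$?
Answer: $-5483$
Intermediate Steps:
$g{\left(N \right)} = N^{2}$ ($g{\left(N \right)} = N N = N^{2}$)
$g{\left(-7 \right)} - 5532 = \left(-7\right)^{2} - 5532 = 49 - 5532 = -5483$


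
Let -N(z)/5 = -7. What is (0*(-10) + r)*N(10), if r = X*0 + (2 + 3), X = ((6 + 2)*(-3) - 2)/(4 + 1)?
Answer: 175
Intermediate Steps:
X = -26/5 (X = (8*(-3) - 2)/5 = (-24 - 2)*(⅕) = -26*⅕ = -26/5 ≈ -5.2000)
N(z) = 35 (N(z) = -5*(-7) = 35)
r = 5 (r = -26/5*0 + (2 + 3) = 0 + 5 = 5)
(0*(-10) + r)*N(10) = (0*(-10) + 5)*35 = (0 + 5)*35 = 5*35 = 175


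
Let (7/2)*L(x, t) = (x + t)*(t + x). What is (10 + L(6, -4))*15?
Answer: 1170/7 ≈ 167.14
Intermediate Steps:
L(x, t) = 2*(t + x)²/7 (L(x, t) = 2*((x + t)*(t + x))/7 = 2*((t + x)*(t + x))/7 = 2*(t + x)²/7)
(10 + L(6, -4))*15 = (10 + 2*(-4 + 6)²/7)*15 = (10 + (2/7)*2²)*15 = (10 + (2/7)*4)*15 = (10 + 8/7)*15 = (78/7)*15 = 1170/7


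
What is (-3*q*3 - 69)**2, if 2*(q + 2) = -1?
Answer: 8649/4 ≈ 2162.3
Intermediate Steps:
q = -5/2 (q = -2 + (1/2)*(-1) = -2 - 1/2 = -5/2 ≈ -2.5000)
(-3*q*3 - 69)**2 = (-3*(-5/2)*3 - 69)**2 = ((15/2)*3 - 69)**2 = (45/2 - 69)**2 = (-93/2)**2 = 8649/4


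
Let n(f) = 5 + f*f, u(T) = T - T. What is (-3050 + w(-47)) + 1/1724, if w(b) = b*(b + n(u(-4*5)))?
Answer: -1855023/1724 ≈ -1076.0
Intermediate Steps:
u(T) = 0
n(f) = 5 + f**2
w(b) = b*(5 + b) (w(b) = b*(b + (5 + 0**2)) = b*(b + (5 + 0)) = b*(b + 5) = b*(5 + b))
(-3050 + w(-47)) + 1/1724 = (-3050 - 47*(5 - 47)) + 1/1724 = (-3050 - 47*(-42)) + 1/1724 = (-3050 + 1974) + 1/1724 = -1076 + 1/1724 = -1855023/1724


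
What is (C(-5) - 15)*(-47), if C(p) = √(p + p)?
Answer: 705 - 47*I*√10 ≈ 705.0 - 148.63*I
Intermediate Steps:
C(p) = √2*√p (C(p) = √(2*p) = √2*√p)
(C(-5) - 15)*(-47) = (√2*√(-5) - 15)*(-47) = (√2*(I*√5) - 15)*(-47) = (I*√10 - 15)*(-47) = (-15 + I*√10)*(-47) = 705 - 47*I*√10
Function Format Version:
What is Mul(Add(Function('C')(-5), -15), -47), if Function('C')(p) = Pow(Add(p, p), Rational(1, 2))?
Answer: Add(705, Mul(-47, I, Pow(10, Rational(1, 2)))) ≈ Add(705.00, Mul(-148.63, I))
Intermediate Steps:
Function('C')(p) = Mul(Pow(2, Rational(1, 2)), Pow(p, Rational(1, 2))) (Function('C')(p) = Pow(Mul(2, p), Rational(1, 2)) = Mul(Pow(2, Rational(1, 2)), Pow(p, Rational(1, 2))))
Mul(Add(Function('C')(-5), -15), -47) = Mul(Add(Mul(Pow(2, Rational(1, 2)), Pow(-5, Rational(1, 2))), -15), -47) = Mul(Add(Mul(Pow(2, Rational(1, 2)), Mul(I, Pow(5, Rational(1, 2)))), -15), -47) = Mul(Add(Mul(I, Pow(10, Rational(1, 2))), -15), -47) = Mul(Add(-15, Mul(I, Pow(10, Rational(1, 2)))), -47) = Add(705, Mul(-47, I, Pow(10, Rational(1, 2))))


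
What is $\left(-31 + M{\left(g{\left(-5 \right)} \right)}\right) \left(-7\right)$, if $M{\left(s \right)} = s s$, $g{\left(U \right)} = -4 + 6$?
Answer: $189$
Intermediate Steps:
$g{\left(U \right)} = 2$
$M{\left(s \right)} = s^{2}$
$\left(-31 + M{\left(g{\left(-5 \right)} \right)}\right) \left(-7\right) = \left(-31 + 2^{2}\right) \left(-7\right) = \left(-31 + 4\right) \left(-7\right) = \left(-27\right) \left(-7\right) = 189$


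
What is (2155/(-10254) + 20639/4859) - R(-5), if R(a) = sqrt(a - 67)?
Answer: 201161161/49824186 - 6*I*sqrt(2) ≈ 4.0374 - 8.4853*I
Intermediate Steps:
R(a) = sqrt(-67 + a)
(2155/(-10254) + 20639/4859) - R(-5) = (2155/(-10254) + 20639/4859) - sqrt(-67 - 5) = (2155*(-1/10254) + 20639*(1/4859)) - sqrt(-72) = (-2155/10254 + 20639/4859) - 6*I*sqrt(2) = 201161161/49824186 - 6*I*sqrt(2)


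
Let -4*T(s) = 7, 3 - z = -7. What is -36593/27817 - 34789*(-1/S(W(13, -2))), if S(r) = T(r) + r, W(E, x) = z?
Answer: 3869694883/917961 ≈ 4215.5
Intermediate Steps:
z = 10 (z = 3 - 1*(-7) = 3 + 7 = 10)
W(E, x) = 10
T(s) = -7/4 (T(s) = -¼*7 = -7/4)
S(r) = -7/4 + r
-36593/27817 - 34789*(-1/S(W(13, -2))) = -36593/27817 - 34789*(-1/(-7/4 + 10)) = -36593*1/27817 - 34789/((-1*33/4)) = -36593/27817 - 34789/(-33/4) = -36593/27817 - 34789*(-4/33) = -36593/27817 + 139156/33 = 3869694883/917961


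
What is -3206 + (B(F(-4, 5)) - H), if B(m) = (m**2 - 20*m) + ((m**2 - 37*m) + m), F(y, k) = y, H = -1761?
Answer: -1189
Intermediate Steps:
B(m) = -56*m + 2*m**2 (B(m) = (m**2 - 20*m) + (m**2 - 36*m) = -56*m + 2*m**2)
-3206 + (B(F(-4, 5)) - H) = -3206 + (2*(-4)*(-28 - 4) - 1*(-1761)) = -3206 + (2*(-4)*(-32) + 1761) = -3206 + (256 + 1761) = -3206 + 2017 = -1189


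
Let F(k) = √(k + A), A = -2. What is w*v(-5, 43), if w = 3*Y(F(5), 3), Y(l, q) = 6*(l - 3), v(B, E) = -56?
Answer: 3024 - 1008*√3 ≈ 1278.1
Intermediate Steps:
F(k) = √(-2 + k) (F(k) = √(k - 2) = √(-2 + k))
Y(l, q) = -18 + 6*l (Y(l, q) = 6*(-3 + l) = -18 + 6*l)
w = -54 + 18*√3 (w = 3*(-18 + 6*√(-2 + 5)) = 3*(-18 + 6*√3) = -54 + 18*√3 ≈ -22.823)
w*v(-5, 43) = (-54 + 18*√3)*(-56) = 3024 - 1008*√3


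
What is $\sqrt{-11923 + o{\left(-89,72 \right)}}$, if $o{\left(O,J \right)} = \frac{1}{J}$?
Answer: $\frac{i \sqrt{1716910}}{12} \approx 109.19 i$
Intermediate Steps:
$\sqrt{-11923 + o{\left(-89,72 \right)}} = \sqrt{-11923 + \frac{1}{72}} = \sqrt{- \frac{858455}{72}} = \frac{i \sqrt{1716910}}{12}$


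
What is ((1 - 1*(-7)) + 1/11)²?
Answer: 7921/121 ≈ 65.463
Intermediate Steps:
((1 - 1*(-7)) + 1/11)² = ((1 + 7) + 1/11)² = (8 + 1/11)² = (89/11)² = 7921/121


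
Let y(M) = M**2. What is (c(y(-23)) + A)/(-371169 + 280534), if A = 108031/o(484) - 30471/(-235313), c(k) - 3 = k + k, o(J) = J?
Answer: -13297701789/938414125220 ≈ -0.014170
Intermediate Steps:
c(k) = 3 + 2*k (c(k) = 3 + (k + k) = 3 + 2*k)
A = 2312349697/10353772 (A = 108031/484 - 30471/(-235313) = 108031*(1/484) - 30471*(-1/235313) = 9821/44 + 30471/235313 = 2312349697/10353772 ≈ 223.33)
(c(y(-23)) + A)/(-371169 + 280534) = ((3 + 2*(-23)**2) + 2312349697/10353772)/(-371169 + 280534) = ((3 + 2*529) + 2312349697/10353772)/(-90635) = ((3 + 1058) + 2312349697/10353772)*(-1/90635) = (1061 + 2312349697/10353772)*(-1/90635) = (13297701789/10353772)*(-1/90635) = -13297701789/938414125220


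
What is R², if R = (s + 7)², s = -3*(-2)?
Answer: 28561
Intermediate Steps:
s = 6
R = 169 (R = (6 + 7)² = 13² = 169)
R² = 169² = 28561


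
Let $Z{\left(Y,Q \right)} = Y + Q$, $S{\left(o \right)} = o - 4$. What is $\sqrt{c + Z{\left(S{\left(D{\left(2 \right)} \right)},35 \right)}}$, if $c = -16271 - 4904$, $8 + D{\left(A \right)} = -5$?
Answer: $i \sqrt{21157} \approx 145.45 i$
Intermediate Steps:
$D{\left(A \right)} = -13$ ($D{\left(A \right)} = -8 - 5 = -13$)
$S{\left(o \right)} = -4 + o$
$Z{\left(Y,Q \right)} = Q + Y$
$c = -21175$
$\sqrt{c + Z{\left(S{\left(D{\left(2 \right)} \right)},35 \right)}} = \sqrt{-21175 + \left(35 - 17\right)} = \sqrt{-21175 + 18} = \sqrt{-21157} = i \sqrt{21157}$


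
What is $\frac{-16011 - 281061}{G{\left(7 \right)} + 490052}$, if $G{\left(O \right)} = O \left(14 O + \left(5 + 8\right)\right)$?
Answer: $- \frac{297072}{490829} \approx -0.60525$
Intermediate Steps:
$G{\left(O \right)} = O \left(13 + 14 O\right)$ ($G{\left(O \right)} = O \left(14 O + 13\right) = O \left(13 + 14 O\right)$)
$\frac{-16011 - 281061}{G{\left(7 \right)} + 490052} = \frac{-16011 - 281061}{7 \left(13 + 14 \cdot 7\right) + 490052} = - \frac{297072}{7 \left(13 + 98\right) + 490052} = - \frac{297072}{7 \cdot 111 + 490052} = - \frac{297072}{777 + 490052} = - \frac{297072}{490829}$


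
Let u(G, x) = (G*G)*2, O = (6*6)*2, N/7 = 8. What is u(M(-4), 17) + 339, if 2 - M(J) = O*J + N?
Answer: 109851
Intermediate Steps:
N = 56 (N = 7*8 = 56)
O = 72 (O = 36*2 = 72)
M(J) = -54 - 72*J (M(J) = 2 - (72*J + 56) = 2 - (56 + 72*J) = 2 + (-56 - 72*J) = -54 - 72*J)
u(G, x) = 2*G² (u(G, x) = G²*2 = 2*G²)
u(M(-4), 17) + 339 = 2*(-54 - 72*(-4))² + 339 = 2*(-54 + 288)² + 339 = 2*234² + 339 = 2*54756 + 339 = 109512 + 339 = 109851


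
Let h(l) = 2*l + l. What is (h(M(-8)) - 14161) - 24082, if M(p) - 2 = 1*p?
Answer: -38261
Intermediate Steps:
M(p) = 2 + p (M(p) = 2 + 1*p = 2 + p)
h(l) = 3*l
(h(M(-8)) - 14161) - 24082 = (3*(2 - 8) - 14161) - 24082 = (3*(-6) - 14161) - 24082 = (-18 - 14161) - 24082 = -14179 - 24082 = -38261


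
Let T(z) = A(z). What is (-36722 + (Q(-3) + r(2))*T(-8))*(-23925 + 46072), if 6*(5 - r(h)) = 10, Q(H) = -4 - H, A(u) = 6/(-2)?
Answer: -813437163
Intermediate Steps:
A(u) = -3 (A(u) = 6*(-½) = -3)
r(h) = 10/3 (r(h) = 5 - ⅙*10 = 5 - 5/3 = 10/3)
T(z) = -3
(-36722 + (Q(-3) + r(2))*T(-8))*(-23925 + 46072) = (-36722 + ((-4 - 1*(-3)) + 10/3)*(-3))*(-23925 + 46072) = (-36722 + ((-4 + 3) + 10/3)*(-3))*22147 = (-36722 + (-1 + 10/3)*(-3))*22147 = (-36722 + (7/3)*(-3))*22147 = (-36722 - 7)*22147 = -36729*22147 = -813437163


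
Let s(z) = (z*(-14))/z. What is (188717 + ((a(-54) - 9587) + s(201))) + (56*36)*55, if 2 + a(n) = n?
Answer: 289940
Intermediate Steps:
a(n) = -2 + n
s(z) = -14 (s(z) = (-14*z)/z = -14)
(188717 + ((a(-54) - 9587) + s(201))) + (56*36)*55 = (188717 + (((-2 - 54) - 9587) - 14)) + (56*36)*55 = (188717 + ((-56 - 9587) - 14)) + 2016*55 = (188717 + (-9643 - 14)) + 110880 = (188717 - 9657) + 110880 = 179060 + 110880 = 289940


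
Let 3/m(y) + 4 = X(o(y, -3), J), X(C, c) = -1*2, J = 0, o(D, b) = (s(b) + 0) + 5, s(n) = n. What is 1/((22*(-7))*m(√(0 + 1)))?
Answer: 1/77 ≈ 0.012987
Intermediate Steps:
o(D, b) = 5 + b (o(D, b) = (b + 0) + 5 = b + 5 = 5 + b)
X(C, c) = -2
m(y) = -½ (m(y) = 3/(-4 - 2) = 3/(-6) = 3*(-⅙) = -½)
1/((22*(-7))*m(√(0 + 1))) = 1/((22*(-7))*(-½)) = 1/(-154*(-½)) = 1/77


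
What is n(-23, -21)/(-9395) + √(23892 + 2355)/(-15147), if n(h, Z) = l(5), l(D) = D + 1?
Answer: -6/9395 - √26247/15147 ≈ -0.011334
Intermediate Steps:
l(D) = 1 + D
n(h, Z) = 6 (n(h, Z) = 1 + 5 = 6)
n(-23, -21)/(-9395) + √(23892 + 2355)/(-15147) = 6/(-9395) + √(23892 + 2355)/(-15147) = 6*(-1/9395) + √26247*(-1/15147) = -6/9395 - √26247/15147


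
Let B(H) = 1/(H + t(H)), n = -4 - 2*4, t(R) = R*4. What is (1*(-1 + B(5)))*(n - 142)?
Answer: 3696/25 ≈ 147.84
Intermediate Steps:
t(R) = 4*R
n = -12 (n = -4 - 8 = -12)
B(H) = 1/(5*H) (B(H) = 1/(H + 4*H) = 1/(5*H))
(1*(-1 + B(5)))*(n - 142) = (1*(-1 + (⅕)/5))*(-12 - 142) = (1*(-1 + (⅕)*(⅕)))*(-154) = (1*(-1 + 1/25))*(-154) = (1*(-24/25))*(-154) = -24/25*(-154) = 3696/25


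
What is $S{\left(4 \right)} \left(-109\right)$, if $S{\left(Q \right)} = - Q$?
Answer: $436$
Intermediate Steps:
$S{\left(4 \right)} \left(-109\right) = \left(-1\right) 4 \left(-109\right) = \left(-4\right) \left(-109\right) = 436$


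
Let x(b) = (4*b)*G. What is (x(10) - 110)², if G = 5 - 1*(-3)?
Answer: 44100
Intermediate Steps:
G = 8 (G = 5 + 3 = 8)
x(b) = 32*b (x(b) = (4*b)*8 = 32*b)
(x(10) - 110)² = (32*10 - 110)² = (320 - 110)² = 210² = 44100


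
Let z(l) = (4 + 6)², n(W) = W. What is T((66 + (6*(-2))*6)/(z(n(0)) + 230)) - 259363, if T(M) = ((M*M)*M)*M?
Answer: -2373333551874/9150625 ≈ -2.5936e+5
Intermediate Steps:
z(l) = 100 (z(l) = 10² = 100)
T(M) = M⁴ (T(M) = (M²*M)*M = M³*M = M⁴)
T((66 + (6*(-2))*6)/(z(n(0)) + 230)) - 259363 = ((66 + (6*(-2))*6)/(100 + 230))⁴ - 259363 = ((66 - 12*6)/330)⁴ - 259363 = ((66 - 72)*(1/330))⁴ - 259363 = (-6*1/330)⁴ - 259363 = (-1/55)⁴ - 259363 = 1/9150625 - 259363 = -2373333551874/9150625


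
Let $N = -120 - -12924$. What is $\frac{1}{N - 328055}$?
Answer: $- \frac{1}{315251} \approx -3.1721 \cdot 10^{-6}$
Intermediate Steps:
$N = 12804$ ($N = -120 + 12924 = 12804$)
$\frac{1}{N - 328055} = \frac{1}{12804 - 328055} = \frac{1}{-315251} = - \frac{1}{315251}$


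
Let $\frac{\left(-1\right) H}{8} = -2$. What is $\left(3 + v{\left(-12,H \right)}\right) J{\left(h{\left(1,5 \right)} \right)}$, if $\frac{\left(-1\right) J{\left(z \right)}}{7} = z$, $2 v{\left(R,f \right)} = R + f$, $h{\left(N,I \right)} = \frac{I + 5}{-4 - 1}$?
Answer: $70$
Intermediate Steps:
$H = 16$ ($H = \left(-8\right) \left(-2\right) = 16$)
$h{\left(N,I \right)} = -1 - \frac{I}{5}$ ($h{\left(N,I \right)} = \frac{5 + I}{-5} = \left(5 + I\right) \left(- \frac{1}{5}\right) = -1 - \frac{I}{5}$)
$v{\left(R,f \right)} = \frac{R}{2} + \frac{f}{2}$ ($v{\left(R,f \right)} = \frac{R + f}{2} = \frac{R}{2} + \frac{f}{2}$)
$J{\left(z \right)} = - 7 z$
$\left(3 + v{\left(-12,H \right)}\right) J{\left(h{\left(1,5 \right)} \right)} = \left(3 + \left(\frac{1}{2} \left(-12\right) + \frac{1}{2} \cdot 16\right)\right) \left(- 7 \left(-1 - 1\right)\right) = \left(3 + \left(-6 + 8\right)\right) \left(- 7 \left(-1 - 1\right)\right) = \left(3 + 2\right) \left(\left(-7\right) \left(-2\right)\right) = 5 \cdot 14 = 70$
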